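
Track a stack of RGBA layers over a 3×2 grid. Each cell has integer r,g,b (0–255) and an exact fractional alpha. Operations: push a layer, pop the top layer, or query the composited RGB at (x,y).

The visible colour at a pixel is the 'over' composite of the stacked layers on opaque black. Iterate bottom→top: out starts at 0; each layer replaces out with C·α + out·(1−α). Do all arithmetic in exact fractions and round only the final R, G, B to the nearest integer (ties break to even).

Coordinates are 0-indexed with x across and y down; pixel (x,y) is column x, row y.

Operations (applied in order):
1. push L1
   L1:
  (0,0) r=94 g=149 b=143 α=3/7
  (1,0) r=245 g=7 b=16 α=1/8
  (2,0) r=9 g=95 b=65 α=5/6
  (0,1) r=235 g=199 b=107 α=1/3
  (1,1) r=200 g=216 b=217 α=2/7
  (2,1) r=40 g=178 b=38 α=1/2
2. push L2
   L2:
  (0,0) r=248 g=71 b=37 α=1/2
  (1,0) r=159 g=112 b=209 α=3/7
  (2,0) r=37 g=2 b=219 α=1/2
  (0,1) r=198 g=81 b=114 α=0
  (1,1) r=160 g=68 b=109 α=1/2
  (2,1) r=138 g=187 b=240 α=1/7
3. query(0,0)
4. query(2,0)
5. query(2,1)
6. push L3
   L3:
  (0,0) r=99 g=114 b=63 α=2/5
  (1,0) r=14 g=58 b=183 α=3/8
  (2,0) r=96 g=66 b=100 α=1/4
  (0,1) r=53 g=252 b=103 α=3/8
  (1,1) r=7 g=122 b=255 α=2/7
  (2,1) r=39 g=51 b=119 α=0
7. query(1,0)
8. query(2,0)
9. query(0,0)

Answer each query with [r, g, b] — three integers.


query (0,0) [L1,L2] — begin 0,0,0
L1 α=3/7: [282/7, 447/7, 429/7]
L2 α=1/2: [1009/7, 472/7, 344/7]
→ [144, 67, 49]

query (2,0) [L1,L2] — begin 0,0,0
after L1 α=5/6: [15/2, 475/6, 325/6]
after L2 α=1/2: [89/4, 487/12, 1639/12]
= [22, 41, 137]

at x=2,y=1 over L1,L2:
L1 α=1/2: [20, 89, 19]
L2 α=1/7: [258/7, 103, 354/7]
= [37, 103, 51]

at x=1,y=0 over L1,L2,L3:
L1 α=1/8: [245/8, 7/8, 2]
L2 α=3/7: [1199/14, 97/2, 635/7]
L3 α=3/8: [6583/112, 833/16, 3509/28]
rounded: [59, 52, 125]

(2,0) stack=L1,L2,L3; from [0,0,0]:
after L1 α=5/6: [15/2, 475/6, 325/6]
after L2 α=1/2: [89/4, 487/12, 1639/12]
after L3 α=1/4: [651/16, 751/16, 2039/16]
= [41, 47, 127]

query (0,0) [L1,L2,L3] — begin 0,0,0
+L1 (α=3/7) → [282/7, 447/7, 429/7]
+L2 (α=1/2) → [1009/7, 472/7, 344/7]
+L3 (α=2/5) → [4413/35, 3012/35, 1914/35]
rounded: [126, 86, 55]


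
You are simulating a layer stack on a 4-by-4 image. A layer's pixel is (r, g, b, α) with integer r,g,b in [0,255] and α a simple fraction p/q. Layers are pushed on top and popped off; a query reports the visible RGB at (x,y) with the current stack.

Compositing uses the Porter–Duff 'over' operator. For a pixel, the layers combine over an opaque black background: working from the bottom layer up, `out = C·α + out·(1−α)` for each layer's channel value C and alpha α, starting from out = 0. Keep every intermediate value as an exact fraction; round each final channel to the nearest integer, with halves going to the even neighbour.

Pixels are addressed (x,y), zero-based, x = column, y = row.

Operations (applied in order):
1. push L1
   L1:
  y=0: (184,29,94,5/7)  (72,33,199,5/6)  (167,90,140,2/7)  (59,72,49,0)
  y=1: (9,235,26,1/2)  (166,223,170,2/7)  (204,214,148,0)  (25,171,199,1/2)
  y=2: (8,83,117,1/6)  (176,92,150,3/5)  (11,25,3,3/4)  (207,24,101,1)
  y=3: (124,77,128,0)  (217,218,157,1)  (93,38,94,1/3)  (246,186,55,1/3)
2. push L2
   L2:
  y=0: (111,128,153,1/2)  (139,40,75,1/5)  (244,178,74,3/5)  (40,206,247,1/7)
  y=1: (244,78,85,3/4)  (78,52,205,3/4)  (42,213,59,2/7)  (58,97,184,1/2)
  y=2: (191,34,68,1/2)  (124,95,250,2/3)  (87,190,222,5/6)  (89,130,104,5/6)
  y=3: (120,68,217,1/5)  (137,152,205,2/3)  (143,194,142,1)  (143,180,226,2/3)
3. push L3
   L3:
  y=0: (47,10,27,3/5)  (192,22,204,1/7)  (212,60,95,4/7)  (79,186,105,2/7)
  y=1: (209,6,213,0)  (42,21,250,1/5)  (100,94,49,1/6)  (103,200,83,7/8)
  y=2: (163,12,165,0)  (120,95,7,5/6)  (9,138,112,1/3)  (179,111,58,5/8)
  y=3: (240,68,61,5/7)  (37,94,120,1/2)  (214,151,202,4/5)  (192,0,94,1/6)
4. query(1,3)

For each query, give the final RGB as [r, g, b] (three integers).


(1,3) stack=L1,L2,L3; from [0,0,0]:
L1 α=1: [217, 218, 157]
L2 α=2/3: [491/3, 174, 189]
L3 α=1/2: [301/3, 134, 309/2]
= [100, 134, 154]


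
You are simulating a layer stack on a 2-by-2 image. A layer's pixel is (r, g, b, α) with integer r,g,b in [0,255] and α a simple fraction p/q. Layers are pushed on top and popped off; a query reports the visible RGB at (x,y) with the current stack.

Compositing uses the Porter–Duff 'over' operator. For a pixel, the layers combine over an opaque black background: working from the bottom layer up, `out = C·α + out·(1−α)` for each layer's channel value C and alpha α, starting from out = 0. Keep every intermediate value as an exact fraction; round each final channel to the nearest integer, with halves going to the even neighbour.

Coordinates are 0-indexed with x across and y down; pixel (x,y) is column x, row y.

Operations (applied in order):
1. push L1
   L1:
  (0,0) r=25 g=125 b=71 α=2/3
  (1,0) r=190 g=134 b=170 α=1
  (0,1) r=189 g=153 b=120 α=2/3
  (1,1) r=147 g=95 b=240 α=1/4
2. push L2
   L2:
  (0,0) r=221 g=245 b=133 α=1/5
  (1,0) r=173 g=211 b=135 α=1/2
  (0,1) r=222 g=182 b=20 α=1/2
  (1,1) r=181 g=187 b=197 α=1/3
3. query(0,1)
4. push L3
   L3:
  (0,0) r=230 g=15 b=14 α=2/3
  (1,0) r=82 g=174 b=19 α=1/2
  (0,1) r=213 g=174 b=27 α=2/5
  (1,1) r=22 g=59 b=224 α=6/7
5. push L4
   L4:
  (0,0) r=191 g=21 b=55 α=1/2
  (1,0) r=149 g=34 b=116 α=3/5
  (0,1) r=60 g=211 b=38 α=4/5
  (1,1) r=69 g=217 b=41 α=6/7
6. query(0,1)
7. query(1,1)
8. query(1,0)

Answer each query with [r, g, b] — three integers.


query (0,1) [L1,L2] — begin 0,0,0
+L1 (α=2/3) → [126, 102, 80]
+L2 (α=1/2) → [174, 142, 50]
= [174, 142, 50]

query (0,1) [L1,L2,L3,L4] — begin 0,0,0
+L1 (α=2/3) → [126, 102, 80]
+L2 (α=1/2) → [174, 142, 50]
+L3 (α=2/5) → [948/5, 774/5, 204/5]
+L4 (α=4/5) → [2148/25, 4994/25, 964/25]
→ [86, 200, 39]

query (1,1) [L1,L2,L3,L4] — begin 0,0,0
+L1 (α=1/4) → [147/4, 95/4, 60]
+L2 (α=1/3) → [509/6, 469/6, 317/3]
+L3 (α=6/7) → [1301/42, 2593/42, 4349/21]
+L4 (α=6/7) → [18689/294, 57277/294, 9515/147]
rounded: [64, 195, 65]

(1,0) stack=L1,L2,L3,L4; from [0,0,0]:
L1 α=1: [190, 134, 170]
L2 α=1/2: [363/2, 345/2, 305/2]
L3 α=1/2: [527/4, 693/4, 343/4]
L4 α=3/5: [1421/10, 897/10, 1039/10]
rounded: [142, 90, 104]


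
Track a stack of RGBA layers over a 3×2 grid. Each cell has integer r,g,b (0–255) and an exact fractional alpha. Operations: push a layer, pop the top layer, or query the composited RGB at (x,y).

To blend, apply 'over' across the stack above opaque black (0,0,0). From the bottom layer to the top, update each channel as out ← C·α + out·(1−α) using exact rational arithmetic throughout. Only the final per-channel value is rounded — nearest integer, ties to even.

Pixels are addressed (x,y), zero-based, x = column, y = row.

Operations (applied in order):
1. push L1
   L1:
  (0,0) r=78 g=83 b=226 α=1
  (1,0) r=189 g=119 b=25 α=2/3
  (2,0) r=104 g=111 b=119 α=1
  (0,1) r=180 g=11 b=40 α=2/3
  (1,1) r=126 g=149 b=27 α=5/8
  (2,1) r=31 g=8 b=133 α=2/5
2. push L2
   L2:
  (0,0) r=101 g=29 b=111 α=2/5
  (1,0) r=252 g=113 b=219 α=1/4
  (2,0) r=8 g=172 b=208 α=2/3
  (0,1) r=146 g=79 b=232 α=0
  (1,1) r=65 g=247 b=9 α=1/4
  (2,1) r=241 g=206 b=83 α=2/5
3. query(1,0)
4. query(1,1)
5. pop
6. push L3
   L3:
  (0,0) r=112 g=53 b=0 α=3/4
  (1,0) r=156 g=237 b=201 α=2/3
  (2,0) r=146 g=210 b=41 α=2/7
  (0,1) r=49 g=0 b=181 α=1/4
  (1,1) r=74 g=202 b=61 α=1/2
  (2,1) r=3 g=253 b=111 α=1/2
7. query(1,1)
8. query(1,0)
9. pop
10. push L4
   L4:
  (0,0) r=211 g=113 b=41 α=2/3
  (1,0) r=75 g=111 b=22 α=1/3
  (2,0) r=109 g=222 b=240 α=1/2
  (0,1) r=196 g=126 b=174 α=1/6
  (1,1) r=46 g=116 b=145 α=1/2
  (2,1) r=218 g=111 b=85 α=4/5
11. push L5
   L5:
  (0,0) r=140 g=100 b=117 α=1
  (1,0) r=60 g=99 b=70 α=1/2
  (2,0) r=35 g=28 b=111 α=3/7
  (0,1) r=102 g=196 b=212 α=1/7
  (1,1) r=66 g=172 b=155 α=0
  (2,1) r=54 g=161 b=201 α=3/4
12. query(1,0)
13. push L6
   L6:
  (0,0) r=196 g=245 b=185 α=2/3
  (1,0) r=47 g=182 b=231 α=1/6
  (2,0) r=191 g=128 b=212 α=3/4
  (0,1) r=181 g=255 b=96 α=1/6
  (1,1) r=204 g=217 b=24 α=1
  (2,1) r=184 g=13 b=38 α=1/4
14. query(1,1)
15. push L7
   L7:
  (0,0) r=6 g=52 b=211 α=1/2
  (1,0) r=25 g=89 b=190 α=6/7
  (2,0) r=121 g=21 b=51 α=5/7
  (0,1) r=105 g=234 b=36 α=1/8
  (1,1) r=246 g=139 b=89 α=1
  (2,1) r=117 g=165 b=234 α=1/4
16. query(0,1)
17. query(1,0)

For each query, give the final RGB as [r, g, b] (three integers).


at x=1,y=0 over L1,L2:
L1 α=2/3: [126, 238/3, 50/3]
L2 α=1/4: [315/2, 351/4, 269/4]
= [158, 88, 67]

(1,1) stack=L1,L2; from [0,0,0]:
after L1 α=5/8: [315/4, 745/8, 135/8]
after L2 α=1/4: [1205/16, 4211/32, 477/32]
→ [75, 132, 15]

(1,1) stack=L1,L3; from [0,0,0]:
after L1 α=5/8: [315/4, 745/8, 135/8]
after L3 α=1/2: [611/8, 2361/16, 623/16]
rounded: [76, 148, 39]

query (1,0) [L1,L3] — begin 0,0,0
after L1 α=2/3: [126, 238/3, 50/3]
after L3 α=2/3: [146, 1660/9, 1256/9]
→ [146, 184, 140]

query (1,0) [L1,L4,L5] — begin 0,0,0
L1 α=2/3: [126, 238/3, 50/3]
L4 α=1/3: [109, 809/9, 166/9]
L5 α=1/2: [169/2, 850/9, 398/9]
= [84, 94, 44]

(1,1) stack=L1,L4,L5,L6; from [0,0,0]:
after L1 α=5/8: [315/4, 745/8, 135/8]
after L4 α=1/2: [499/8, 1673/16, 1295/16]
after L5 α=0: [499/8, 1673/16, 1295/16]
after L6 α=1: [204, 217, 24]
= [204, 217, 24]

at x=0,y=1 over L1,L4,L5,L6,L7:
L1 α=2/3: [120, 22/3, 80/3]
L4 α=1/6: [398/3, 244/9, 461/9]
L5 α=1/7: [898/7, 1076/21, 1558/21]
L6 α=1/6: [1919/14, 10735/126, 4903/63]
L7 α=1/8: [2129/16, 14947/144, 5227/72]
= [133, 104, 73]

query (1,0) [L1,L4,L5,L6,L7] — begin 0,0,0
L1 α=2/3: [126, 238/3, 50/3]
L4 α=1/3: [109, 809/9, 166/9]
L5 α=1/2: [169/2, 850/9, 398/9]
L6 α=1/6: [313/4, 2944/27, 4069/54]
L7 α=6/7: [913/28, 17362/189, 65629/378]
→ [33, 92, 174]


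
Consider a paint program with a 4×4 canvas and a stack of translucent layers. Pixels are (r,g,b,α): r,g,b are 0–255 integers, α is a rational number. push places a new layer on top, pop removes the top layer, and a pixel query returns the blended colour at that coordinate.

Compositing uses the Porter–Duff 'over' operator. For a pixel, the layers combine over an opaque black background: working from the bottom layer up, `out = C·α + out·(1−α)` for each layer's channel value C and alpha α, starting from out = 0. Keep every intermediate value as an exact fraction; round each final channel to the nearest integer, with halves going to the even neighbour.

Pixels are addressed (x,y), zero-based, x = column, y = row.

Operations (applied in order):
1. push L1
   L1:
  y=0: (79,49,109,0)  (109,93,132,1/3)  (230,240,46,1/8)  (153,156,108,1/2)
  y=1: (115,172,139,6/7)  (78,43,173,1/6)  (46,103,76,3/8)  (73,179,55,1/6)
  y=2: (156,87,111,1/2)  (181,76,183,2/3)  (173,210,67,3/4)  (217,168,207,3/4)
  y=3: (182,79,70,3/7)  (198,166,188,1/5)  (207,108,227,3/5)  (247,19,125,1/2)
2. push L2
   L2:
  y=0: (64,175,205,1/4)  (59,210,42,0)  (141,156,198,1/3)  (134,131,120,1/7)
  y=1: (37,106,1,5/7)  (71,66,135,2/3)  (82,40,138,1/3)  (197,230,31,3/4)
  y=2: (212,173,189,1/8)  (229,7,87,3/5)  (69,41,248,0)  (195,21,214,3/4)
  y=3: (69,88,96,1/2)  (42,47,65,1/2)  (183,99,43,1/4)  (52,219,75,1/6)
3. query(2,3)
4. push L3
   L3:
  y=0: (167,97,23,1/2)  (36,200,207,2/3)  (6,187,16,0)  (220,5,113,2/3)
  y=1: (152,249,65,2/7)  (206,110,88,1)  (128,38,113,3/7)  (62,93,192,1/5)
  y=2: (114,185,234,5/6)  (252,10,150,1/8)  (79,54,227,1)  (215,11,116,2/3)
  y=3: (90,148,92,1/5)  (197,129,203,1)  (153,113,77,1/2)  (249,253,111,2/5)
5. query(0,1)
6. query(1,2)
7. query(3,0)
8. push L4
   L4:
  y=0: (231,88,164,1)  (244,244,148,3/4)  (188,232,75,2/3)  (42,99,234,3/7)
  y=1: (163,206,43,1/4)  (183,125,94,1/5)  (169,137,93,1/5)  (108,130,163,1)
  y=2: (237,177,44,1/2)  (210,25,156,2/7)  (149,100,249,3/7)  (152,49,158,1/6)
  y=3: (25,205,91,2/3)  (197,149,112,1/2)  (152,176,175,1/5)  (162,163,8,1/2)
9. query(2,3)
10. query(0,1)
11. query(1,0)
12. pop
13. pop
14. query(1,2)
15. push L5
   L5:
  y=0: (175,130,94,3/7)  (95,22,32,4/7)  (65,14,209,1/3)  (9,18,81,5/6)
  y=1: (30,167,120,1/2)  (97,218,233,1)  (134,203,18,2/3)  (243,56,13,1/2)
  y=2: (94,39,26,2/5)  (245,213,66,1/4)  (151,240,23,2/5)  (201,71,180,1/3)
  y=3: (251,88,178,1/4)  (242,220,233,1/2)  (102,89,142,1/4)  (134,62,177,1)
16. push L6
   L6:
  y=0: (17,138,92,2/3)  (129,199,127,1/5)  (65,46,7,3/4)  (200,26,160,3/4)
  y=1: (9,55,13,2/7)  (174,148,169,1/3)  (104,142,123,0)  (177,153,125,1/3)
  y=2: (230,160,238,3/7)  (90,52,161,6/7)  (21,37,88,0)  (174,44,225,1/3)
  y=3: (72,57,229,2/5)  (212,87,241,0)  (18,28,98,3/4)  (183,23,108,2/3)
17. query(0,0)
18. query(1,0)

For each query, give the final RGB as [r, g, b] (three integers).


query (2,3) [L1,L2] — begin 0,0,0
+L1 (α=3/5) → [621/5, 324/5, 681/5]
+L2 (α=1/4) → [1389/10, 1467/20, 1129/10]
rounded: [139, 73, 113]

query (0,1) [L1,L2,L3] — begin 0,0,0
+L1 (α=6/7) → [690/7, 1032/7, 834/7]
+L2 (α=5/7) → [2675/49, 5774/49, 1703/49]
+L3 (α=2/7) → [28271/343, 53272/343, 14885/343]
= [82, 155, 43]

query (1,2) [L1,L2,L3] — begin 0,0,0
after L1 α=2/3: [362/3, 152/3, 122]
after L2 α=3/5: [557/3, 367/15, 101]
after L3 α=1/8: [4655/24, 2719/120, 857/8]
= [194, 23, 107]

at x=3,y=0 over L1,L2,L3:
L1 α=1/2: [153/2, 78, 54]
L2 α=1/7: [593/7, 599/7, 444/7]
L3 α=2/3: [3673/21, 223/7, 2026/21]
= [175, 32, 96]

query (2,3) [L1,L2,L3,L4] — begin 0,0,0
after L1 α=3/5: [621/5, 324/5, 681/5]
after L2 α=1/4: [1389/10, 1467/20, 1129/10]
after L3 α=1/2: [2919/20, 3727/40, 1899/20]
after L4 α=1/5: [3679/25, 5487/50, 2774/25]
rounded: [147, 110, 111]

(0,1) stack=L1,L2,L3,L4; from [0,0,0]:
after L1 α=6/7: [690/7, 1032/7, 834/7]
after L2 α=5/7: [2675/49, 5774/49, 1703/49]
after L3 α=2/7: [28271/343, 53272/343, 14885/343]
after L4 α=1/4: [70361/686, 115237/686, 14851/343]
→ [103, 168, 43]

query (1,0) [L1,L2,L3,L4] — begin 0,0,0
after L1 α=1/3: [109/3, 31, 44]
after L2 α=0: [109/3, 31, 44]
after L3 α=2/3: [325/9, 431/3, 458/3]
after L4 α=3/4: [6913/36, 2627/12, 895/6]
rounded: [192, 219, 149]

(1,2) stack=L1,L2; from [0,0,0]:
+L1 (α=2/3) → [362/3, 152/3, 122]
+L2 (α=3/5) → [557/3, 367/15, 101]
= [186, 24, 101]

query (0,0) [L1,L2,L5,L6] — begin 0,0,0
L1 α=0: [0, 0, 0]
L2 α=1/4: [16, 175/4, 205/4]
L5 α=3/7: [589/7, 565/7, 487/7]
L6 α=2/3: [827/21, 2497/21, 1775/21]
→ [39, 119, 85]

(1,0) stack=L1,L2,L5,L6; from [0,0,0]:
after L1 α=1/3: [109/3, 31, 44]
after L2 α=0: [109/3, 31, 44]
after L5 α=4/7: [489/7, 181/7, 260/7]
after L6 α=1/5: [2859/35, 2117/35, 1929/35]
= [82, 60, 55]


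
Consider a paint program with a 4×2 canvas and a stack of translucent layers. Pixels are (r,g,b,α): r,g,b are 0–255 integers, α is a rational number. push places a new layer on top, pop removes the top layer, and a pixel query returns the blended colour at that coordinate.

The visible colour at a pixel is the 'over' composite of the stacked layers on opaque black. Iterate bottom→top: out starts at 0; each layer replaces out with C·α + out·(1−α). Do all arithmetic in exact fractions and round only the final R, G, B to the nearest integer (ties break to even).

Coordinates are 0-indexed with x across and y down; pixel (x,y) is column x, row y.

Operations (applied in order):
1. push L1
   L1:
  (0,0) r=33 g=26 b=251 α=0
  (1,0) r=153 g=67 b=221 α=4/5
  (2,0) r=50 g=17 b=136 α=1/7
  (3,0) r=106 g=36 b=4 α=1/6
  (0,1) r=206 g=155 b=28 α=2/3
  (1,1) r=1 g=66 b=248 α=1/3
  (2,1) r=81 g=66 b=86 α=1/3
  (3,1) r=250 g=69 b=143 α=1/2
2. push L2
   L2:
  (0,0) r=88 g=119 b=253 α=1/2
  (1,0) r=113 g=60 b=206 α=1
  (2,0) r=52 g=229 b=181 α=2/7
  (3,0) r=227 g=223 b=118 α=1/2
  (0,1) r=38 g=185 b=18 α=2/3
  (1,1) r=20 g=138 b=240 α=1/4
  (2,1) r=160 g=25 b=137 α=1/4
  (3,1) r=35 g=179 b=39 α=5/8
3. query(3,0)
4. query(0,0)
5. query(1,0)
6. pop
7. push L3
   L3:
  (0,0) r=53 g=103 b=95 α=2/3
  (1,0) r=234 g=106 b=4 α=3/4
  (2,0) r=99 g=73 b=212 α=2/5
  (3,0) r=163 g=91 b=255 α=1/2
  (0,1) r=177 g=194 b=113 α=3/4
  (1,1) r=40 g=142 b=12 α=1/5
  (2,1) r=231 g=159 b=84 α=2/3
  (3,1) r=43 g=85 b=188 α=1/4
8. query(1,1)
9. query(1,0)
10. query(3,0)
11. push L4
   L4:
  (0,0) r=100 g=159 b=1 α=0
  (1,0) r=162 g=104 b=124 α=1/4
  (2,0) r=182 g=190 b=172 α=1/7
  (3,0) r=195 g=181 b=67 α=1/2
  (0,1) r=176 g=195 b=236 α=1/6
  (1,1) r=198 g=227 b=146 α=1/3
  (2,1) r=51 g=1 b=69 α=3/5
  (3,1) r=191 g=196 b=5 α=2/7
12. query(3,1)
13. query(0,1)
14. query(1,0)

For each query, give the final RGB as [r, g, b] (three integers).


query (3,0) [L1,L2] — begin 0,0,0
L1 α=1/6: [53/3, 6, 2/3]
L2 α=1/2: [367/3, 229/2, 178/3]
rounded: [122, 114, 59]

(0,0) stack=L1,L2; from [0,0,0]:
L1 α=0: [0, 0, 0]
L2 α=1/2: [44, 119/2, 253/2]
rounded: [44, 60, 126]

at x=1,y=0 over L1,L2:
+L1 (α=4/5) → [612/5, 268/5, 884/5]
+L2 (α=1) → [113, 60, 206]
rounded: [113, 60, 206]

at x=1,y=1 over L1,L3:
L1 α=1/3: [1/3, 22, 248/3]
L3 α=1/5: [124/15, 46, 1028/15]
→ [8, 46, 69]

(1,0) stack=L1,L3; from [0,0,0]:
+L1 (α=4/5) → [612/5, 268/5, 884/5]
+L3 (α=3/4) → [2061/10, 929/10, 236/5]
= [206, 93, 47]

at x=3,y=0 over L1,L3:
L1 α=1/6: [53/3, 6, 2/3]
L3 α=1/2: [271/3, 97/2, 767/6]
= [90, 48, 128]

query (3,1) [L1,L3,L4] — begin 0,0,0
L1 α=1/2: [125, 69/2, 143/2]
L3 α=1/4: [209/2, 377/8, 805/8]
L4 α=2/7: [1809/14, 5021/56, 4105/56]
rounded: [129, 90, 73]

at x=0,y=1 over L1,L3,L4:
L1 α=2/3: [412/3, 310/3, 56/3]
L3 α=3/4: [2005/12, 514/3, 1073/12]
L4 α=1/6: [12137/72, 3155/18, 8197/72]
→ [169, 175, 114]

query (1,0) [L1,L3,L4] — begin 0,0,0
+L1 (α=4/5) → [612/5, 268/5, 884/5]
+L3 (α=3/4) → [2061/10, 929/10, 236/5]
+L4 (α=1/4) → [7803/40, 3827/40, 332/5]
rounded: [195, 96, 66]


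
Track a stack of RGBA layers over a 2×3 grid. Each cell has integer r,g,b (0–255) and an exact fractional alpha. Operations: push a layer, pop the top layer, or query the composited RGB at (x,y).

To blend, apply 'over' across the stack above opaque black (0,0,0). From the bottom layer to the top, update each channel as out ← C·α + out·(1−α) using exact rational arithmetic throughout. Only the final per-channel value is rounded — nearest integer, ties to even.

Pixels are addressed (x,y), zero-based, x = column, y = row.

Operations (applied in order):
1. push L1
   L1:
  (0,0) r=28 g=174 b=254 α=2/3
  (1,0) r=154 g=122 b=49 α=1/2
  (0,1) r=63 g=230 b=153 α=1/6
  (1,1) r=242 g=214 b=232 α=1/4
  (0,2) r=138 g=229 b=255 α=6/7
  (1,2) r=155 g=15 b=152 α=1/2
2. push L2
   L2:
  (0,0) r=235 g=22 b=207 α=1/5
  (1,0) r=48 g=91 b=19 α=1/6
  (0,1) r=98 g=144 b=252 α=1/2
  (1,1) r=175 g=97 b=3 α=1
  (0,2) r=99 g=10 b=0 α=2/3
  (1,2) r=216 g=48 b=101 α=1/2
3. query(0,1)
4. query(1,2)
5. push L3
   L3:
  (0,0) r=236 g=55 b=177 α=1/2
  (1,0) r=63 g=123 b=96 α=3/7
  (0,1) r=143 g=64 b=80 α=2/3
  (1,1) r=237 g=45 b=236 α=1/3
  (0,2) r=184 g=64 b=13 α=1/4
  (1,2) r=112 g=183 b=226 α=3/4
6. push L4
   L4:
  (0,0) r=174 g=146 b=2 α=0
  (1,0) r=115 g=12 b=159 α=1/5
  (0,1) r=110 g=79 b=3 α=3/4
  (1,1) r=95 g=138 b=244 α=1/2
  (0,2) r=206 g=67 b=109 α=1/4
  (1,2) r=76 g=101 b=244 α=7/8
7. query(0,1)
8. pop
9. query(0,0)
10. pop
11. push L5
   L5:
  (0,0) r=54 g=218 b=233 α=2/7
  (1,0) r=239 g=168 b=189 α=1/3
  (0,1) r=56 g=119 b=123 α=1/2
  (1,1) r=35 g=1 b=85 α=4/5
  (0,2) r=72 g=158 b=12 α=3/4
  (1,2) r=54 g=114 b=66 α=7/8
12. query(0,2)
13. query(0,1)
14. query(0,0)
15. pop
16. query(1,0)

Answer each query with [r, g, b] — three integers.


(0,1) stack=L1,L2; from [0,0,0]:
L1 α=1/6: [21/2, 115/3, 51/2]
L2 α=1/2: [217/4, 547/6, 555/4]
= [54, 91, 139]

query (1,2) [L1,L2] — begin 0,0,0
+L1 (α=1/2) → [155/2, 15/2, 76]
+L2 (α=1/2) → [587/4, 111/4, 177/2]
→ [147, 28, 88]

at x=0,y=1 over L1,L2,L3,L4:
after L1 α=1/6: [21/2, 115/3, 51/2]
after L2 α=1/2: [217/4, 547/6, 555/4]
after L3 α=2/3: [1361/12, 1315/18, 1195/12]
after L4 α=3/4: [5321/48, 5581/72, 1303/48]
rounded: [111, 78, 27]

at x=0,y=0 over L1,L2,L3:
L1 α=2/3: [56/3, 116, 508/3]
L2 α=1/5: [929/15, 486/5, 2653/15]
L3 α=1/2: [4469/30, 761/10, 2654/15]
= [149, 76, 177]

query (0,2) [L1,L2,L5] — begin 0,0,0
L1 α=6/7: [828/7, 1374/7, 1530/7]
L2 α=2/3: [738/7, 1514/21, 510/7]
L5 α=3/4: [1125/14, 2867/21, 381/14]
→ [80, 137, 27]

query (0,1) [L1,L2,L5] — begin 0,0,0
+L1 (α=1/6) → [21/2, 115/3, 51/2]
+L2 (α=1/2) → [217/4, 547/6, 555/4]
+L5 (α=1/2) → [441/8, 1261/12, 1047/8]
rounded: [55, 105, 131]

(0,0) stack=L1,L2,L5; from [0,0,0]:
after L1 α=2/3: [56/3, 116, 508/3]
after L2 α=1/5: [929/15, 486/5, 2653/15]
after L5 α=2/7: [179/3, 922/7, 4051/21]
= [60, 132, 193]

query (1,0) [L1,L2] — begin 0,0,0
+L1 (α=1/2) → [77, 61, 49/2]
+L2 (α=1/6) → [433/6, 66, 283/12]
rounded: [72, 66, 24]


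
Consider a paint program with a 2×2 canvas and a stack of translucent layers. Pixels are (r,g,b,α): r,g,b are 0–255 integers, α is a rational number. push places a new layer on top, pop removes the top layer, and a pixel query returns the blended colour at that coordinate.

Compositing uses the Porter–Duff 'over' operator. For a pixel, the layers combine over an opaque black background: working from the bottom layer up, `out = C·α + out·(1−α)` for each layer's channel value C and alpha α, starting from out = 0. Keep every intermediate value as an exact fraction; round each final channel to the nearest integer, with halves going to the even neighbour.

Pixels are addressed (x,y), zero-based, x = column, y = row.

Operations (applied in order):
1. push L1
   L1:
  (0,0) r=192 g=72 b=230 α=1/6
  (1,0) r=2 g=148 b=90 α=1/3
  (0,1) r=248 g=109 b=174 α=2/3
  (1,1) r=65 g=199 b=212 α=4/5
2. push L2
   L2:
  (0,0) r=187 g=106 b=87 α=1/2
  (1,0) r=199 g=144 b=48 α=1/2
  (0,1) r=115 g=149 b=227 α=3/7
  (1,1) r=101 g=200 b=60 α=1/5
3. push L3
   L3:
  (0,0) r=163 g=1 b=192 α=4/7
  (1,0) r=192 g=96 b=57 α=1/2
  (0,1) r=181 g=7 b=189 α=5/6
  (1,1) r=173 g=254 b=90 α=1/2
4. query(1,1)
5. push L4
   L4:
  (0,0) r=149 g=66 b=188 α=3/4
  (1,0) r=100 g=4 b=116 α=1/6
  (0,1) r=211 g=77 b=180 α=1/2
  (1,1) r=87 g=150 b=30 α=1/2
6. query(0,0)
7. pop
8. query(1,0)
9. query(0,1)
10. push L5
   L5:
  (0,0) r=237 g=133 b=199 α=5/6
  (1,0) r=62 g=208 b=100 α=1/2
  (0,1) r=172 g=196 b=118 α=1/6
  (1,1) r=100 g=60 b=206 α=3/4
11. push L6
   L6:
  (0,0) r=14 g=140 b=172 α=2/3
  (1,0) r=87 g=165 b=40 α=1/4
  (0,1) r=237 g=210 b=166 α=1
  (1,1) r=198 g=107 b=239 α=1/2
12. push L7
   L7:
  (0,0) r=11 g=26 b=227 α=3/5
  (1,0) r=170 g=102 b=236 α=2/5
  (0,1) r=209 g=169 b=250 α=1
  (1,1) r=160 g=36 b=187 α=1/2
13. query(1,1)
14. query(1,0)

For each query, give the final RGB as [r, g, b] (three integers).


(1,1) stack=L1,L2,L3; from [0,0,0]:
L1 α=4/5: [52, 796/5, 848/5]
L2 α=1/5: [309/5, 4184/25, 3692/25]
L3 α=1/2: [587/5, 5267/25, 2971/25]
= [117, 211, 119]

query (0,0) [L1,L2,L3,L4] — begin 0,0,0
+L1 (α=1/6) → [32, 12, 115/3]
+L2 (α=1/2) → [219/2, 59, 188/3]
+L3 (α=4/7) → [1961/14, 181/7, 956/7]
+L4 (α=3/4) → [8219/56, 1567/28, 1226/7]
→ [147, 56, 175]

(1,0) stack=L1,L2,L3; from [0,0,0]:
after L1 α=1/3: [2/3, 148/3, 30]
after L2 α=1/2: [599/6, 290/3, 39]
after L3 α=1/2: [1751/12, 289/3, 48]
→ [146, 96, 48]

(0,1) stack=L1,L2,L3; from [0,0,0]:
+L1 (α=2/3) → [496/3, 218/3, 116]
+L2 (α=3/7) → [3019/21, 2213/21, 1145/7]
+L3 (α=5/6) → [11012/63, 1474/63, 3880/21]
= [175, 23, 185]

(1,1) stack=L1,L2,L3,L5,L6,L7; from [0,0,0]:
+L1 (α=4/5) → [52, 796/5, 848/5]
+L2 (α=1/5) → [309/5, 4184/25, 3692/25]
+L3 (α=1/2) → [587/5, 5267/25, 2971/25]
+L5 (α=3/4) → [2087/20, 9767/100, 18421/100]
+L6 (α=1/2) → [6047/40, 20467/200, 42321/200]
+L7 (α=1/2) → [12447/80, 27667/400, 79721/400]
= [156, 69, 199]

at x=1,y=0 over L1,L2,L3,L5,L6,L7:
L1 α=1/3: [2/3, 148/3, 30]
L2 α=1/2: [599/6, 290/3, 39]
L3 α=1/2: [1751/12, 289/3, 48]
L5 α=1/2: [2495/24, 913/6, 74]
L6 α=1/4: [3191/32, 1243/8, 131/2]
L7 α=2/5: [20453/160, 5361/40, 1337/10]
→ [128, 134, 134]


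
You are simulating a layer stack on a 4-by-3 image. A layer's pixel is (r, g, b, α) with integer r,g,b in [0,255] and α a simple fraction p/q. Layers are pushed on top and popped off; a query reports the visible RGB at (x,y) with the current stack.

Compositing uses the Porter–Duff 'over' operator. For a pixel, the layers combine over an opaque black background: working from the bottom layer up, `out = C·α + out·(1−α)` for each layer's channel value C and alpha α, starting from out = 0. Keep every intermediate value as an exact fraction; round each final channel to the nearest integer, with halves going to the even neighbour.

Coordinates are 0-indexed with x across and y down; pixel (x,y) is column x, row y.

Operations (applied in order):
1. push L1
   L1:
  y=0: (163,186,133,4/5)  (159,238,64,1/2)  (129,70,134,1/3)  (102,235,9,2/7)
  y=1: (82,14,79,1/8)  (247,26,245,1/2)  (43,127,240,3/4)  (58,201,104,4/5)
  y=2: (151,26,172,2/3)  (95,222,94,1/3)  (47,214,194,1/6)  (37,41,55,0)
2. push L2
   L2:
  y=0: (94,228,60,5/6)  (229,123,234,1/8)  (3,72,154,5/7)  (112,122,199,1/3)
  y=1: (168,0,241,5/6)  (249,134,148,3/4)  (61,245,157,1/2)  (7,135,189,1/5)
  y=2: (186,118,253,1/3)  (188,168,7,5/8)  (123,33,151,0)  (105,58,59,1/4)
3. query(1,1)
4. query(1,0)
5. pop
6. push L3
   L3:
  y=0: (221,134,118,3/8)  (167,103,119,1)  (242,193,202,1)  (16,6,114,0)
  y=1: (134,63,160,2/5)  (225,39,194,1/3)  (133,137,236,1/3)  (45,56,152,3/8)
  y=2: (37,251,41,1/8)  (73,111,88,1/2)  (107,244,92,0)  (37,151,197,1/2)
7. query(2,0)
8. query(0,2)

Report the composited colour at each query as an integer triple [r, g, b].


query (1,1) [L1,L2] — begin 0,0,0
+L1 (α=1/2) → [247/2, 13, 245/2]
+L2 (α=3/4) → [1741/8, 415/4, 1133/8]
= [218, 104, 142]

(1,0) stack=L1,L2; from [0,0,0]:
after L1 α=1/2: [159/2, 119, 32]
after L2 α=1/8: [1571/16, 239/2, 229/4]
→ [98, 120, 57]

query (2,0) [L1,L3] — begin 0,0,0
L1 α=1/3: [43, 70/3, 134/3]
L3 α=1: [242, 193, 202]
rounded: [242, 193, 202]

(0,2) stack=L1,L3; from [0,0,0]:
after L1 α=2/3: [302/3, 52/3, 344/3]
after L3 α=1/8: [2225/24, 1117/24, 2531/24]
→ [93, 47, 105]


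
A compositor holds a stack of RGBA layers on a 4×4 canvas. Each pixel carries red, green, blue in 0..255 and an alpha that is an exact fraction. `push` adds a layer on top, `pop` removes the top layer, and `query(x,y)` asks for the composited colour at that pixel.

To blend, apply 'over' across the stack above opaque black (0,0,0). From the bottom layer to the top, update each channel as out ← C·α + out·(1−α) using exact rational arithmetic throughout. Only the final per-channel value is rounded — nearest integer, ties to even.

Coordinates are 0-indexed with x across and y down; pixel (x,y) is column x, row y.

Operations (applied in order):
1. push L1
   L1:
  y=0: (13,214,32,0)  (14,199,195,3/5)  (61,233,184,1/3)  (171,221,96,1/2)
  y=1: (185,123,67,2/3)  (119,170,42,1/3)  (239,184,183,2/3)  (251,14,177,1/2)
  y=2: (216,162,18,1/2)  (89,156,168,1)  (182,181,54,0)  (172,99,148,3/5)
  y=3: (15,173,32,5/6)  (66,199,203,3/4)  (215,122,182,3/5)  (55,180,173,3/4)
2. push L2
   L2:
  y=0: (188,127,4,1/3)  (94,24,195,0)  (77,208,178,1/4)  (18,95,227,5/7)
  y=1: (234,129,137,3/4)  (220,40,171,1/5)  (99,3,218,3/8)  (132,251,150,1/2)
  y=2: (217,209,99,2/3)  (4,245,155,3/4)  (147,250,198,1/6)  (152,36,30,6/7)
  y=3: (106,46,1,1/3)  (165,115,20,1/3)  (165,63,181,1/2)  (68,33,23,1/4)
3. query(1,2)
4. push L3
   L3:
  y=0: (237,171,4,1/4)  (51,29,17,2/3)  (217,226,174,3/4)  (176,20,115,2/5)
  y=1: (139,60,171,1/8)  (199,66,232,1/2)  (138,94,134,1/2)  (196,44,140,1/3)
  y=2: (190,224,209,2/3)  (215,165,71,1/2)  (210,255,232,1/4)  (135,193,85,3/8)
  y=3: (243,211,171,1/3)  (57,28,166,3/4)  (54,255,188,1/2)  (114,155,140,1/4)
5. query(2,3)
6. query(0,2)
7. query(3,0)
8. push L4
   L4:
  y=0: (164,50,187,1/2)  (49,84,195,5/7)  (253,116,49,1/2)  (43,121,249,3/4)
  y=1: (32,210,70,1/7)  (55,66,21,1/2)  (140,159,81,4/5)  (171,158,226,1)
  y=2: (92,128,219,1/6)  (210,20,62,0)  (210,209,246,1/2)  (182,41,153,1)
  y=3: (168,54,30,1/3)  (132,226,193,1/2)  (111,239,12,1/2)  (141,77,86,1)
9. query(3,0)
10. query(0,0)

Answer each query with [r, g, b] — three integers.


query (1,2) [L1,L2] — begin 0,0,0
L1 α=1: [89, 156, 168]
L2 α=3/4: [101/4, 891/4, 633/4]
rounded: [25, 223, 158]

at x=2,y=3 over L1,L2,L3:
after L1 α=3/5: [129, 366/5, 546/5]
after L2 α=1/2: [147, 681/10, 1451/10]
after L3 α=1/2: [201/2, 3231/20, 3331/20]
→ [100, 162, 167]

(0,2) stack=L1,L2,L3; from [0,0,0]:
after L1 α=1/2: [108, 81, 9]
after L2 α=2/3: [542/3, 499/3, 69]
after L3 α=2/3: [1682/9, 1843/9, 487/3]
→ [187, 205, 162]

(3,0) stack=L1,L2,L3; from [0,0,0]:
+L1 (α=1/2) → [171/2, 221/2, 48]
+L2 (α=5/7) → [261/7, 696/7, 1231/7]
+L3 (α=2/5) → [3247/35, 2368/35, 5303/35]
→ [93, 68, 152]

at x=3,y=0 over L1,L2,L3,L4:
+L1 (α=1/2) → [171/2, 221/2, 48]
+L2 (α=5/7) → [261/7, 696/7, 1231/7]
+L3 (α=2/5) → [3247/35, 2368/35, 5303/35]
+L4 (α=3/4) → [3881/70, 15073/140, 7862/35]
rounded: [55, 108, 225]

query (0,0) [L1,L2,L3,L4] — begin 0,0,0
after L1 α=0: [0, 0, 0]
after L2 α=1/3: [188/3, 127/3, 4/3]
after L3 α=1/4: [425/4, 149/2, 2]
after L4 α=1/2: [1081/8, 249/4, 189/2]
→ [135, 62, 94]


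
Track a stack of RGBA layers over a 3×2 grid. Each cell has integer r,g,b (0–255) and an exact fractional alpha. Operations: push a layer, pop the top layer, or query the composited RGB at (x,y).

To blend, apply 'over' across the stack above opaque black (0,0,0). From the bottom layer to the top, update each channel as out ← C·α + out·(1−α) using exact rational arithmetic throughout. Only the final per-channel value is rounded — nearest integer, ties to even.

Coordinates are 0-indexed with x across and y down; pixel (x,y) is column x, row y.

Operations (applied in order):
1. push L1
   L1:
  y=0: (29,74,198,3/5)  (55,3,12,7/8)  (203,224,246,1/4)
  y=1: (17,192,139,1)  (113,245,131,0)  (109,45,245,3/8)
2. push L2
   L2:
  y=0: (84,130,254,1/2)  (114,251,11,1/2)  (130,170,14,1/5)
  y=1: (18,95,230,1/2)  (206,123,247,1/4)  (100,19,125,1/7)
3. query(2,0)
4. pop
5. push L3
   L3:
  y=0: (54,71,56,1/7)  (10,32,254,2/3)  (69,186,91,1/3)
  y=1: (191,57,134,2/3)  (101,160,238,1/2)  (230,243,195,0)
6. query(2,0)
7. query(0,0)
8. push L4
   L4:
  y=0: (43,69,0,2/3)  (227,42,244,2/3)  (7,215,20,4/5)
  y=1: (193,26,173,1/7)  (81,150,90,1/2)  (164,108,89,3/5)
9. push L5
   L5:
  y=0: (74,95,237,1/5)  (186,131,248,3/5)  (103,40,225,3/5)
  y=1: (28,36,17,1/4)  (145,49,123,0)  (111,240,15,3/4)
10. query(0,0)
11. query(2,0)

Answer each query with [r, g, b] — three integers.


at x=2,y=0 over L1,L2:
after L1 α=1/4: [203/4, 56, 123/2]
after L2 α=1/5: [333/5, 394/5, 52]
→ [67, 79, 52]

(2,0) stack=L1,L3; from [0,0,0]:
+L1 (α=1/4) → [203/4, 56, 123/2]
+L3 (α=1/3) → [341/6, 298/3, 214/3]
→ [57, 99, 71]

(0,0) stack=L1,L3; from [0,0,0]:
+L1 (α=3/5) → [87/5, 222/5, 594/5]
+L3 (α=1/7) → [792/35, 241/5, 3844/35]
= [23, 48, 110]

at x=0,y=0 over L1,L3,L4,L5:
after L1 α=3/5: [87/5, 222/5, 594/5]
after L3 α=1/7: [792/35, 241/5, 3844/35]
after L4 α=2/3: [3802/105, 931/15, 3844/105]
after L5 α=1/5: [22978/525, 5149/75, 40261/525]
= [44, 69, 77]

query (2,0) [L1,L3,L4,L5] — begin 0,0,0
L1 α=1/4: [203/4, 56, 123/2]
L3 α=1/3: [341/6, 298/3, 214/3]
L4 α=4/5: [509/30, 2878/15, 454/15]
L5 α=3/5: [5144/75, 7556/75, 11033/75]
rounded: [69, 101, 147]


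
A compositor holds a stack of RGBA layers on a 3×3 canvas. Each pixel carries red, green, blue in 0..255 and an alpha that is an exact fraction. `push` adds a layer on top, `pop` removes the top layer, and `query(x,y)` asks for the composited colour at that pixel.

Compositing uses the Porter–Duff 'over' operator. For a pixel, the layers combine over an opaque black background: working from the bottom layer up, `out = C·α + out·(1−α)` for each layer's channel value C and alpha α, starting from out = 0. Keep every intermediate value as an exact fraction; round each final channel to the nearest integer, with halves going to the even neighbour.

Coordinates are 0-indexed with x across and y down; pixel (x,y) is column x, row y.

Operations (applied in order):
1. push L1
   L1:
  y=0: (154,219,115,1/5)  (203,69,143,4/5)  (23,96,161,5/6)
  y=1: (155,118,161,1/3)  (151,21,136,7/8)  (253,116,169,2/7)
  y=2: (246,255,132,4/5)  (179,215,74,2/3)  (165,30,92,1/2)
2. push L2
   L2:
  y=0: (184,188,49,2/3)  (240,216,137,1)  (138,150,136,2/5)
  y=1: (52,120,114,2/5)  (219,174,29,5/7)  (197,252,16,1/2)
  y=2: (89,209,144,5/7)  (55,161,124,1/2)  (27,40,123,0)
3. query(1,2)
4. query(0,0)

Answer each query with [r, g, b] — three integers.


(1,2) stack=L1,L2; from [0,0,0]:
+L1 (α=2/3) → [358/3, 430/3, 148/3]
+L2 (α=1/2) → [523/6, 913/6, 260/3]
= [87, 152, 87]

(0,0) stack=L1,L2; from [0,0,0]:
+L1 (α=1/5) → [154/5, 219/5, 23]
+L2 (α=2/3) → [1994/15, 2099/15, 121/3]
rounded: [133, 140, 40]


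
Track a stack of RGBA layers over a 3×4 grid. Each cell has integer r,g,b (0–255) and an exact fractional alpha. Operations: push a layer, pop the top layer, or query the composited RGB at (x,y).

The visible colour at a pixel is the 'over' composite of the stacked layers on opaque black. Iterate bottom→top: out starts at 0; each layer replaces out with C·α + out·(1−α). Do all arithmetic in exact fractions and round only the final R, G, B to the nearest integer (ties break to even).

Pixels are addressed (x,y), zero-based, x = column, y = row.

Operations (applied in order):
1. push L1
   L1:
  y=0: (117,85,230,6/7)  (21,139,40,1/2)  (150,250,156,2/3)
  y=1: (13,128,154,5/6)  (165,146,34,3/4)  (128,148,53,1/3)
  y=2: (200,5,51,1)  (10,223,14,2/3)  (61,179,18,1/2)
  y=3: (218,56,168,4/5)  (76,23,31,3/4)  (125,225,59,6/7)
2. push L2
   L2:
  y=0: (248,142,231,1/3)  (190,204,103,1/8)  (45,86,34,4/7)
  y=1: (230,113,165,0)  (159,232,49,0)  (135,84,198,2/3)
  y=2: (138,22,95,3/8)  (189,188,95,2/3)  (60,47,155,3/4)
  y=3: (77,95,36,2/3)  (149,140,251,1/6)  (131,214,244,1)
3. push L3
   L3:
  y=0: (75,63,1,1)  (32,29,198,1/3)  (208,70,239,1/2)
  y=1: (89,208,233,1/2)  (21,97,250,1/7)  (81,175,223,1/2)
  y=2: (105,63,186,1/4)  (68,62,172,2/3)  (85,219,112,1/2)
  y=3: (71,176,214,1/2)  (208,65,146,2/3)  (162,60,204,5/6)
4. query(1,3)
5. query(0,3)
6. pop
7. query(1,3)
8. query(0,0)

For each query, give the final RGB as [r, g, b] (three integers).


at x=1,y=3 over L1,L2,L3:
after L1 α=3/4: [57, 69/4, 93/4]
after L2 α=1/6: [217/3, 905/24, 1469/24]
after L3 α=2/3: [1465/9, 4025/72, 8477/72]
→ [163, 56, 118]

query (0,3) [L1,L2,L3] — begin 0,0,0
+L1 (α=4/5) → [872/5, 224/5, 672/5]
+L2 (α=2/3) → [1642/15, 1174/15, 344/5]
+L3 (α=1/2) → [2707/30, 1907/15, 707/5]
rounded: [90, 127, 141]

at x=1,y=3 over L1,L2:
L1 α=3/4: [57, 69/4, 93/4]
L2 α=1/6: [217/3, 905/24, 1469/24]
rounded: [72, 38, 61]

at x=0,y=0 over L1,L2:
+L1 (α=6/7) → [702/7, 510/7, 1380/7]
+L2 (α=1/3) → [3140/21, 2014/21, 1459/7]
→ [150, 96, 208]


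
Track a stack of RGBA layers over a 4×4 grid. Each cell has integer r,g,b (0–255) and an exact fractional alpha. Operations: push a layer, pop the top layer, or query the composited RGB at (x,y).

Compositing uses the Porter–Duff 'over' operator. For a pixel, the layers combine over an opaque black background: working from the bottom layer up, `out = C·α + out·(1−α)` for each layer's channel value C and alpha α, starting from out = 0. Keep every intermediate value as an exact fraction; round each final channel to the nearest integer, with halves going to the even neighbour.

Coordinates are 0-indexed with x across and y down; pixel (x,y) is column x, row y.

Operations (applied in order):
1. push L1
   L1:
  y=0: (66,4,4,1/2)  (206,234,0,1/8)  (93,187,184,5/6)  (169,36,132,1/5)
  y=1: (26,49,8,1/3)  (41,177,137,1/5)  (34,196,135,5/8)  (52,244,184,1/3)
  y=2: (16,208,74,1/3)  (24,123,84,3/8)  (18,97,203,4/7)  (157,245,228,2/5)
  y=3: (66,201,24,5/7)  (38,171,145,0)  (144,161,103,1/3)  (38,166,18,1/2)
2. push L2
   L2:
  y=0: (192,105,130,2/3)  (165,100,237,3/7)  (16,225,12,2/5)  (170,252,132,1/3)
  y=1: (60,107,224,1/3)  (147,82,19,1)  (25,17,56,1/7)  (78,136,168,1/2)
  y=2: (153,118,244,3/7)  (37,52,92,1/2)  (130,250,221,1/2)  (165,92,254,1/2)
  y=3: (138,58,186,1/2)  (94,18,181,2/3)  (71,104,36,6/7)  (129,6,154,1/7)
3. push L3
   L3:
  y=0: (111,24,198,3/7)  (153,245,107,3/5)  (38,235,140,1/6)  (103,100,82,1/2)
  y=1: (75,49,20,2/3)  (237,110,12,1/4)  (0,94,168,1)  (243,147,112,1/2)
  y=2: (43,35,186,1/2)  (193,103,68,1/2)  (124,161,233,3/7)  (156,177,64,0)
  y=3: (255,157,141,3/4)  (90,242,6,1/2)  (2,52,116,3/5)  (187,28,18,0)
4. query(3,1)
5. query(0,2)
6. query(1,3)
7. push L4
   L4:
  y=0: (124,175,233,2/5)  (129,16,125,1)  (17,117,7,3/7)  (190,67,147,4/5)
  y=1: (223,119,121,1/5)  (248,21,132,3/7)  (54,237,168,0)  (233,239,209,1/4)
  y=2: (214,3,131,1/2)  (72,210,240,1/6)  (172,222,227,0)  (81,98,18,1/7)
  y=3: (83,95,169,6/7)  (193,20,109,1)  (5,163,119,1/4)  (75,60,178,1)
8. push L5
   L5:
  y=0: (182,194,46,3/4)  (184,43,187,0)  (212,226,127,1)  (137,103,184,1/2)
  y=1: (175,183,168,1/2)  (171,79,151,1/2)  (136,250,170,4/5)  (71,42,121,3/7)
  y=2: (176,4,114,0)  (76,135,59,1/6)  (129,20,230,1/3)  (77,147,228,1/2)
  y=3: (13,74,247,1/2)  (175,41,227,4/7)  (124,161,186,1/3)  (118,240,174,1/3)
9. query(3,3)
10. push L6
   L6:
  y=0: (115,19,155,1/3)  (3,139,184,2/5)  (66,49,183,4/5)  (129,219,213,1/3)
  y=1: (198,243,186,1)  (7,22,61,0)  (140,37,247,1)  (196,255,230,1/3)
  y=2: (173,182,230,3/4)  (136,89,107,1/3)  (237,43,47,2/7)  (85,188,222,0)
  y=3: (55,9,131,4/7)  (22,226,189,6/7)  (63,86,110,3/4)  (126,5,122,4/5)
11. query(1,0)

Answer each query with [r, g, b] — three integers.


query (3,1) [L1,L2,L3] — begin 0,0,0
+L1 (α=1/3) → [52/3, 244/3, 184/3]
+L2 (α=1/2) → [143/3, 326/3, 344/3]
+L3 (α=1/2) → [436/3, 767/6, 340/3]
= [145, 128, 113]

(0,2) stack=L1,L2,L3; from [0,0,0]:
+L1 (α=1/3) → [16/3, 208/3, 74/3]
+L2 (α=3/7) → [1441/21, 1894/21, 356/3]
+L3 (α=1/2) → [1172/21, 2629/42, 457/3]
→ [56, 63, 152]

at x=1,y=3 over L1,L2,L3:
after L1 α=0: [0, 0, 0]
after L2 α=2/3: [188/3, 12, 362/3]
after L3 α=1/2: [229/3, 127, 190/3]
rounded: [76, 127, 63]

at x=3,y=3 over L1,L2,L3,L4,L5:
+L1 (α=1/2) → [19, 83, 9]
+L2 (α=1/7) → [243/7, 72, 208/7]
+L3 (α=0) → [243/7, 72, 208/7]
+L4 (α=1) → [75, 60, 178]
+L5 (α=1/3) → [268/3, 120, 530/3]
rounded: [89, 120, 177]

(1,0) stack=L1,L2,L3,L4,L5,L6; from [0,0,0]:
L1 α=1/8: [103/4, 117/4, 0]
L2 α=3/7: [598/7, 417/7, 711/7]
L3 α=3/5: [4409/35, 5979/35, 3669/35]
L4 α=1: [129, 16, 125]
L5 α=0: [129, 16, 125]
L6 α=2/5: [393/5, 326/5, 743/5]
→ [79, 65, 149]


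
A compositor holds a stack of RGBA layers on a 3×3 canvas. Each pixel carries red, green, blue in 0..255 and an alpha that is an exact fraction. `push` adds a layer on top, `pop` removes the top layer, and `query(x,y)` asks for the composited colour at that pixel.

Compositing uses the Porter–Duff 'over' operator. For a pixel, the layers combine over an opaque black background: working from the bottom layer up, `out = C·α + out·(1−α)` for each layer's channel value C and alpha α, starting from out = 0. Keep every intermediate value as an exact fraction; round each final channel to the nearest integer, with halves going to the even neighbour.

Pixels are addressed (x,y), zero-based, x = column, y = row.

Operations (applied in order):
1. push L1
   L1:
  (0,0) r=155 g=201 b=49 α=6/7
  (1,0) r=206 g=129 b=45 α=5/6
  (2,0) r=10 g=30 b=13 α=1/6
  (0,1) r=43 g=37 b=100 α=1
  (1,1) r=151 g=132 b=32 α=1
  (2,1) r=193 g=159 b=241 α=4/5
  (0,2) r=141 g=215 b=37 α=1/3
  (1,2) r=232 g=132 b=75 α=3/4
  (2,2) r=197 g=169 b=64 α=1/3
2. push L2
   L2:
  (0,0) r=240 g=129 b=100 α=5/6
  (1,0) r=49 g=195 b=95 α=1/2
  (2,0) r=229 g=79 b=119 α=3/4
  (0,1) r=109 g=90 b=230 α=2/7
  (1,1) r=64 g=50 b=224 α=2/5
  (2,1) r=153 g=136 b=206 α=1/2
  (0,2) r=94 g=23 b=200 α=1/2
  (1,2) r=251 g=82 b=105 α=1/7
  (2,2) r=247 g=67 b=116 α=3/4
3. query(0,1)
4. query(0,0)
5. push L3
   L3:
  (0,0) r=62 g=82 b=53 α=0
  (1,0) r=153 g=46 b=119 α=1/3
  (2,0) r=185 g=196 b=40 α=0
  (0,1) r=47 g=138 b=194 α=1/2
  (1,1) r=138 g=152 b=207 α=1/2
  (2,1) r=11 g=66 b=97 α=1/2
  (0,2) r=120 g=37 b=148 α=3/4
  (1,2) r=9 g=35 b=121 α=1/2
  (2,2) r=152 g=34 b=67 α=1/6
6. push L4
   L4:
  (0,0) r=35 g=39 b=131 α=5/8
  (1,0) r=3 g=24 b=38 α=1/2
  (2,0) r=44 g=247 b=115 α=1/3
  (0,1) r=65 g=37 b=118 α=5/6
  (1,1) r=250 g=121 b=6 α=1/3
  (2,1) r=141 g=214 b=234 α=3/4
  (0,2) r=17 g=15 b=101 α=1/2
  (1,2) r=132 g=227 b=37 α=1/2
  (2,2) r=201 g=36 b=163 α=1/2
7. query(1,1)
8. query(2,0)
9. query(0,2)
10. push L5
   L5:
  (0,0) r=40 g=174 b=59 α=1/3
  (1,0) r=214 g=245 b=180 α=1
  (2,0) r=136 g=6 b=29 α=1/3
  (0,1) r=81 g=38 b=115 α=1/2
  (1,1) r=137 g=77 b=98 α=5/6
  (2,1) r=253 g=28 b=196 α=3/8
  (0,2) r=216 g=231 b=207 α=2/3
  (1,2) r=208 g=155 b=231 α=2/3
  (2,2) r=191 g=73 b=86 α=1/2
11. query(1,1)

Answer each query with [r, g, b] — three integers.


(0,1) stack=L1,L2; from [0,0,0]:
after L1 α=1: [43, 37, 100]
after L2 α=2/7: [433/7, 365/7, 960/7]
→ [62, 52, 137]

(0,0) stack=L1,L2; from [0,0,0]:
L1 α=6/7: [930/7, 1206/7, 42]
L2 α=5/6: [1555/7, 1907/14, 271/3]
= [222, 136, 90]

query (1,1) [L1,L2,L3,L4] — begin 0,0,0
L1 α=1: [151, 132, 32]
L2 α=2/5: [581/5, 496/5, 544/5]
L3 α=1/2: [1271/10, 628/5, 1579/10]
L4 α=1/3: [2521/15, 1861/15, 1609/15]
= [168, 124, 107]

query (2,0) [L1,L2,L3,L4] — begin 0,0,0
L1 α=1/6: [5/3, 5, 13/6]
L2 α=3/4: [1033/6, 121/2, 2155/24]
L3 α=0: [1033/6, 121/2, 2155/24]
L4 α=1/3: [1165/9, 368/3, 3535/36]
→ [129, 123, 98]

query (0,2) [L1,L2,L3,L4] — begin 0,0,0
L1 α=1/3: [47, 215/3, 37/3]
L2 α=1/2: [141/2, 142/3, 637/6]
L3 α=3/4: [861/8, 475/12, 3301/24]
L4 α=1/2: [997/16, 655/24, 5725/48]
rounded: [62, 27, 119]

query (1,1) [L1,L2,L3,L4,L5] — begin 0,0,0
L1 α=1: [151, 132, 32]
L2 α=2/5: [581/5, 496/5, 544/5]
L3 α=1/2: [1271/10, 628/5, 1579/10]
L4 α=1/3: [2521/15, 1861/15, 1609/15]
L5 α=5/6: [6398/45, 3818/45, 8959/90]
→ [142, 85, 100]
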